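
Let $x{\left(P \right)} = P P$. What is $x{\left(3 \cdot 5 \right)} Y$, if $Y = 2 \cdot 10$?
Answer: $4500$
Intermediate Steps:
$Y = 20$
$x{\left(P \right)} = P^{2}$
$x{\left(3 \cdot 5 \right)} Y = \left(3 \cdot 5\right)^{2} \cdot 20 = 15^{2} \cdot 20 = 225 \cdot 20 = 4500$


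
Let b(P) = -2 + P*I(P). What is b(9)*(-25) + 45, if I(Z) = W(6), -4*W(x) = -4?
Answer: -130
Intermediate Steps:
W(x) = 1 (W(x) = -¼*(-4) = 1)
I(Z) = 1
b(P) = -2 + P (b(P) = -2 + P*1 = -2 + P)
b(9)*(-25) + 45 = (-2 + 9)*(-25) + 45 = 7*(-25) + 45 = -175 + 45 = -130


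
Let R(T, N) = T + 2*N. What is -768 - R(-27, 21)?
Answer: -783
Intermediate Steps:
-768 - R(-27, 21) = -768 - (-27 + 2*21) = -768 - (-27 + 42) = -768 - 1*15 = -768 - 15 = -783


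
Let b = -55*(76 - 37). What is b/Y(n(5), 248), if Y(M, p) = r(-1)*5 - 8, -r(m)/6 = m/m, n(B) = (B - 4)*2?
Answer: 2145/38 ≈ 56.447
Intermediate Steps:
n(B) = -8 + 2*B (n(B) = (-4 + B)*2 = -8 + 2*B)
r(m) = -6 (r(m) = -6*m/m = -6*1 = -6)
Y(M, p) = -38 (Y(M, p) = -6*5 - 8 = -30 - 8 = -38)
b = -2145 (b = -55*39 = -2145)
b/Y(n(5), 248) = -2145/(-38) = -2145*(-1/38) = 2145/38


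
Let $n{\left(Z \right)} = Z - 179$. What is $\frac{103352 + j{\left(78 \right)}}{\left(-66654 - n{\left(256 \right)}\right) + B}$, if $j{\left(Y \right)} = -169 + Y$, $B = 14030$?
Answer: $- \frac{103261}{52701} \approx -1.9594$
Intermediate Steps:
$n{\left(Z \right)} = -179 + Z$ ($n{\left(Z \right)} = Z - 179 = -179 + Z$)
$\frac{103352 + j{\left(78 \right)}}{\left(-66654 - n{\left(256 \right)}\right) + B} = \frac{103352 + \left(-169 + 78\right)}{\left(-66654 - \left(-179 + 256\right)\right) + 14030} = \frac{103352 - 91}{\left(-66654 - 77\right) + 14030} = \frac{103261}{\left(-66654 - 77\right) + 14030} = \frac{103261}{-66731 + 14030} = \frac{103261}{-52701} = 103261 \left(- \frac{1}{52701}\right) = - \frac{103261}{52701}$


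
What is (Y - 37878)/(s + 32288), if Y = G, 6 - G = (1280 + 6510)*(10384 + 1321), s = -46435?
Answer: 91219822/14147 ≈ 6448.0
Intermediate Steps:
G = -91181944 (G = 6 - (1280 + 6510)*(10384 + 1321) = 6 - 7790*11705 = 6 - 1*91181950 = 6 - 91181950 = -91181944)
Y = -91181944
(Y - 37878)/(s + 32288) = (-91181944 - 37878)/(-46435 + 32288) = -91219822/(-14147) = -91219822*(-1/14147) = 91219822/14147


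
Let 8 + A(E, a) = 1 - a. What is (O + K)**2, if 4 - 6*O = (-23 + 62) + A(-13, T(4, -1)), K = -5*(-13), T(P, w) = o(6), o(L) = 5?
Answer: 134689/36 ≈ 3741.4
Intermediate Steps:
T(P, w) = 5
A(E, a) = -7 - a (A(E, a) = -8 + (1 - a) = -7 - a)
K = 65
O = -23/6 (O = 2/3 - ((-23 + 62) + (-7 - 1*5))/6 = 2/3 - (39 + (-7 - 5))/6 = 2/3 - (39 - 12)/6 = 2/3 - 1/6*27 = 2/3 - 9/2 = -23/6 ≈ -3.8333)
(O + K)**2 = (-23/6 + 65)**2 = (367/6)**2 = 134689/36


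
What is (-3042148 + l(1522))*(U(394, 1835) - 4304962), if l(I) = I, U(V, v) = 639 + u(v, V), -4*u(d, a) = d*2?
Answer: 13090626200553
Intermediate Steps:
u(d, a) = -d/2 (u(d, a) = -d*2/4 = -d/2)
U(V, v) = 639 - v/2
(-3042148 + l(1522))*(U(394, 1835) - 4304962) = (-3042148 + 1522)*((639 - ½*1835) - 4304962) = -3040626*((639 - 1835/2) - 4304962) = -3040626*(-557/2 - 4304962) = -3040626*(-8610481/2) = 13090626200553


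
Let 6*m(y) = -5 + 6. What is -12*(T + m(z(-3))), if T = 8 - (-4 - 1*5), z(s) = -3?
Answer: -206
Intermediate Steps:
T = 17 (T = 8 - (-4 - 5) = 8 - 1*(-9) = 8 + 9 = 17)
m(y) = ⅙ (m(y) = (-5 + 6)/6 = (⅙)*1 = ⅙)
-12*(T + m(z(-3))) = -12*(17 + ⅙) = -12*103/6 = -206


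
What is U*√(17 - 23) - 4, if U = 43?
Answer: -4 + 43*I*√6 ≈ -4.0 + 105.33*I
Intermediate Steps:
U*√(17 - 23) - 4 = 43*√(17 - 23) - 4 = 43*√(-6) - 4 = 43*(I*√6) - 4 = 43*I*√6 - 4 = -4 + 43*I*√6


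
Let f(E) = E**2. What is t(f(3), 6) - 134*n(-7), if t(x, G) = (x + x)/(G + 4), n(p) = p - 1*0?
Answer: 4699/5 ≈ 939.80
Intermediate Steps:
n(p) = p (n(p) = p + 0 = p)
t(x, G) = 2*x/(4 + G) (t(x, G) = (2*x)/(4 + G) = 2*x/(4 + G))
t(f(3), 6) - 134*n(-7) = 2*3**2/(4 + 6) - 134*(-7) = 2*9/10 + 938 = 2*9*(1/10) + 938 = 9/5 + 938 = 4699/5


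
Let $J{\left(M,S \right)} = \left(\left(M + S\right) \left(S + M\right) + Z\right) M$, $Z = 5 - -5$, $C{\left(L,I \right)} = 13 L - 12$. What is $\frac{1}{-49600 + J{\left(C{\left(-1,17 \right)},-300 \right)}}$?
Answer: $- \frac{1}{2690475} \approx -3.7168 \cdot 10^{-7}$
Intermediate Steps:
$C{\left(L,I \right)} = -12 + 13 L$
$Z = 10$ ($Z = 5 + 5 = 10$)
$J{\left(M,S \right)} = M \left(10 + \left(M + S\right)^{2}\right)$ ($J{\left(M,S \right)} = \left(\left(M + S\right) \left(S + M\right) + 10\right) M = \left(\left(M + S\right) \left(M + S\right) + 10\right) M = \left(\left(M + S\right)^{2} + 10\right) M = \left(10 + \left(M + S\right)^{2}\right) M = M \left(10 + \left(M + S\right)^{2}\right)$)
$\frac{1}{-49600 + J{\left(C{\left(-1,17 \right)},-300 \right)}} = \frac{1}{-49600 + \left(-12 + 13 \left(-1\right)\right) \left(10 + \left(\left(-12 + 13 \left(-1\right)\right) - 300\right)^{2}\right)} = \frac{1}{-49600 + \left(-12 - 13\right) \left(10 + \left(\left(-12 - 13\right) - 300\right)^{2}\right)} = \frac{1}{-49600 - 25 \left(10 + \left(-25 - 300\right)^{2}\right)} = \frac{1}{-49600 - 25 \left(10 + \left(-325\right)^{2}\right)} = \frac{1}{-49600 - 25 \left(10 + 105625\right)} = \frac{1}{-49600 - 2640875} = \frac{1}{-2690475} = - \frac{1}{2690475}$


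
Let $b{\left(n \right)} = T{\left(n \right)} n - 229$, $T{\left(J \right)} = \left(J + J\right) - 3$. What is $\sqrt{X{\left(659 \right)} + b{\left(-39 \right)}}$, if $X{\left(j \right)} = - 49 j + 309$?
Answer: $6 i \sqrt{807} \approx 170.45 i$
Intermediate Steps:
$T{\left(J \right)} = -3 + 2 J$ ($T{\left(J \right)} = 2 J - 3 = -3 + 2 J$)
$X{\left(j \right)} = 309 - 49 j$
$b{\left(n \right)} = -229 + n \left(-3 + 2 n\right)$ ($b{\left(n \right)} = \left(-3 + 2 n\right) n - 229 = n \left(-3 + 2 n\right) - 229 = -229 + n \left(-3 + 2 n\right)$)
$\sqrt{X{\left(659 \right)} + b{\left(-39 \right)}} = \sqrt{\left(309 - 32291\right) - \left(229 + 39 \left(-3 + 2 \left(-39\right)\right)\right)} = \sqrt{\left(309 - 32291\right) - \left(229 + 39 \left(-3 - 78\right)\right)} = \sqrt{-31982 - -2930} = \sqrt{-31982 + \left(-229 + 3159\right)} = \sqrt{-31982 + 2930} = \sqrt{-29052} = 6 i \sqrt{807}$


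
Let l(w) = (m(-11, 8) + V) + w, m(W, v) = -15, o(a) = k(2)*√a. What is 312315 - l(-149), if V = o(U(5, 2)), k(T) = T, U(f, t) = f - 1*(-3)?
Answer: 312479 - 4*√2 ≈ 3.1247e+5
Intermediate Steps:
U(f, t) = 3 + f (U(f, t) = f + 3 = 3 + f)
o(a) = 2*√a
V = 4*√2 (V = 2*√(3 + 5) = 2*√8 = 2*(2*√2) = 4*√2 ≈ 5.6569)
l(w) = -15 + w + 4*√2 (l(w) = (-15 + 4*√2) + w = -15 + w + 4*√2)
312315 - l(-149) = 312315 - (-15 - 149 + 4*√2) = 312315 - (-164 + 4*√2) = 312315 + (164 - 4*√2) = 312479 - 4*√2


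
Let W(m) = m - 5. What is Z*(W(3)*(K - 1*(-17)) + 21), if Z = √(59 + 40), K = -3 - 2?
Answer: -9*√11 ≈ -29.850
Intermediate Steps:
K = -5
W(m) = -5 + m
Z = 3*√11 (Z = √99 = 3*√11 ≈ 9.9499)
Z*(W(3)*(K - 1*(-17)) + 21) = (3*√11)*((-5 + 3)*(-5 - 1*(-17)) + 21) = (3*√11)*(-2*(-5 + 17) + 21) = (3*√11)*(-2*12 + 21) = (3*√11)*(-24 + 21) = (3*√11)*(-3) = -9*√11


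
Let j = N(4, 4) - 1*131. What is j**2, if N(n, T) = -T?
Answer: 18225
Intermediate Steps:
j = -135 (j = -1*4 - 1*131 = -4 - 131 = -135)
j**2 = (-135)**2 = 18225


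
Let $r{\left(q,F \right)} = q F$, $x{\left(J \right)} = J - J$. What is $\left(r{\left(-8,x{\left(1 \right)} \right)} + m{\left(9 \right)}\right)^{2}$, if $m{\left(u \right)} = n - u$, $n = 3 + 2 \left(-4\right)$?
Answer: $196$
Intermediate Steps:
$x{\left(J \right)} = 0$
$n = -5$ ($n = 3 - 8 = -5$)
$r{\left(q,F \right)} = F q$
$m{\left(u \right)} = -5 - u$
$\left(r{\left(-8,x{\left(1 \right)} \right)} + m{\left(9 \right)}\right)^{2} = \left(0 \left(-8\right) - 14\right)^{2} = \left(0 - 14\right)^{2} = \left(-14\right)^{2} = 196$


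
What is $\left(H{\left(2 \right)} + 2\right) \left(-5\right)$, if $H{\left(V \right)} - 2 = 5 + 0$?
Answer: $-45$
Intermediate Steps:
$H{\left(V \right)} = 7$ ($H{\left(V \right)} = 2 + \left(5 + 0\right) = 2 + 5 = 7$)
$\left(H{\left(2 \right)} + 2\right) \left(-5\right) = \left(7 + 2\right) \left(-5\right) = 9 \left(-5\right) = -45$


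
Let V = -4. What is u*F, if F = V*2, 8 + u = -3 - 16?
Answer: 216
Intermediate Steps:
u = -27 (u = -8 + (-3 - 16) = -8 - 19 = -27)
F = -8 (F = -4*2 = -8)
u*F = -27*(-8) = 216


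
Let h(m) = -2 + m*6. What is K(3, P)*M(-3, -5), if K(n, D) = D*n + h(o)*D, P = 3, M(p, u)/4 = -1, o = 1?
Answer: -84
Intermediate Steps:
h(m) = -2 + 6*m
M(p, u) = -4 (M(p, u) = 4*(-1) = -4)
K(n, D) = 4*D + D*n (K(n, D) = D*n + (-2 + 6*1)*D = D*n + (-2 + 6)*D = D*n + 4*D = 4*D + D*n)
K(3, P)*M(-3, -5) = (3*(4 + 3))*(-4) = (3*7)*(-4) = 21*(-4) = -84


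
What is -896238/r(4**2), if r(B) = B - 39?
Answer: 896238/23 ≈ 38967.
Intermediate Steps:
r(B) = -39 + B
-896238/r(4**2) = -896238/(-39 + 4**2) = -896238/(-39 + 16) = -896238/(-23) = -896238*(-1/23) = 896238/23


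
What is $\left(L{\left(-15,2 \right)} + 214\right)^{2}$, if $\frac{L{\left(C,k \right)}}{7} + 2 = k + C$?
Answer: $11881$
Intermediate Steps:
$L{\left(C,k \right)} = -14 + 7 C + 7 k$ ($L{\left(C,k \right)} = -14 + 7 \left(k + C\right) = -14 + 7 \left(C + k\right) = -14 + \left(7 C + 7 k\right) = -14 + 7 C + 7 k$)
$\left(L{\left(-15,2 \right)} + 214\right)^{2} = \left(\left(-14 + 7 \left(-15\right) + 7 \cdot 2\right) + 214\right)^{2} = \left(\left(-14 - 105 + 14\right) + 214\right)^{2} = \left(-105 + 214\right)^{2} = 109^{2} = 11881$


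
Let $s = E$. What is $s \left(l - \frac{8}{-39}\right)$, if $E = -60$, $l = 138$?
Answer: $- \frac{107800}{13} \approx -8292.3$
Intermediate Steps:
$s = -60$
$s \left(l - \frac{8}{-39}\right) = - 60 \left(138 - \frac{8}{-39}\right) = - 60 \left(138 - - \frac{8}{39}\right) = - 60 \left(138 + \frac{8}{39}\right) = \left(-60\right) \frac{5390}{39} = - \frac{107800}{13}$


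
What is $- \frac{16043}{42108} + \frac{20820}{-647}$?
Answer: $- \frac{887068381}{27243876} \approx -32.56$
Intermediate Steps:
$- \frac{16043}{42108} + \frac{20820}{-647} = \left(-16043\right) \frac{1}{42108} + 20820 \left(- \frac{1}{647}\right) = - \frac{16043}{42108} - \frac{20820}{647} = - \frac{887068381}{27243876}$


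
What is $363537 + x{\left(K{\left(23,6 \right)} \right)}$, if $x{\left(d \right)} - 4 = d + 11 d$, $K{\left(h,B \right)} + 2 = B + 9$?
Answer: $363697$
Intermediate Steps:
$K{\left(h,B \right)} = 7 + B$ ($K{\left(h,B \right)} = -2 + \left(B + 9\right) = -2 + \left(9 + B\right) = 7 + B$)
$x{\left(d \right)} = 4 + 12 d$ ($x{\left(d \right)} = 4 + \left(d + 11 d\right) = 4 + 12 d$)
$363537 + x{\left(K{\left(23,6 \right)} \right)} = 363537 + \left(4 + 12 \left(7 + 6\right)\right) = 363537 + \left(4 + 12 \cdot 13\right) = 363537 + \left(4 + 156\right) = 363537 + 160 = 363697$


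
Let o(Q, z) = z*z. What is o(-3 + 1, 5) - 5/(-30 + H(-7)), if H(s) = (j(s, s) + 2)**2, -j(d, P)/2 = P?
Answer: 5645/226 ≈ 24.978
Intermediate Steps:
j(d, P) = -2*P
o(Q, z) = z**2
H(s) = (2 - 2*s)**2 (H(s) = (-2*s + 2)**2 = (2 - 2*s)**2)
o(-3 + 1, 5) - 5/(-30 + H(-7)) = 5**2 - 5/(-30 + 4*(-1 - 7)**2) = 25 - 5/(-30 + 4*(-8)**2) = 25 - 5/(-30 + 4*64) = 25 - 5/(-30 + 256) = 25 - 5/226 = 5645/226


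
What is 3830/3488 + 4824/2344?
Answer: 1612727/510992 ≈ 3.1561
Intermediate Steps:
3830/3488 + 4824/2344 = 3830*(1/3488) + 4824*(1/2344) = 1915/1744 + 603/293 = 1612727/510992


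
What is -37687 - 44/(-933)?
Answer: -35161927/933 ≈ -37687.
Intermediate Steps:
-37687 - 44/(-933) = -37687 - (-1)*44/933 = -37687 - 1*(-44/933) = -37687 + 44/933 = -35161927/933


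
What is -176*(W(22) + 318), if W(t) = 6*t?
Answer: -79200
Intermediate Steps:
-176*(W(22) + 318) = -176*(6*22 + 318) = -176*(132 + 318) = -176*450 = -79200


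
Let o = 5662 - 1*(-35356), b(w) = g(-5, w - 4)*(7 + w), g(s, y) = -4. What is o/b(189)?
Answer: -20509/392 ≈ -52.319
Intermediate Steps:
b(w) = -28 - 4*w (b(w) = -4*(7 + w) = -28 - 4*w)
o = 41018 (o = 5662 + 35356 = 41018)
o/b(189) = 41018/(-28 - 4*189) = 41018/(-28 - 756) = 41018/(-784) = 41018*(-1/784) = -20509/392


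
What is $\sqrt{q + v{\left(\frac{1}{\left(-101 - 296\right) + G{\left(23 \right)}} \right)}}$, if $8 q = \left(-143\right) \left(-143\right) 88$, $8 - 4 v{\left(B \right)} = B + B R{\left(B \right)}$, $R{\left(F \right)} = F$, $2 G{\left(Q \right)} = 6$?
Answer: $\frac{\sqrt{139675764697}}{788} \approx 474.28$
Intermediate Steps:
$G{\left(Q \right)} = 3$ ($G{\left(Q \right)} = \frac{1}{2} \cdot 6 = 3$)
$v{\left(B \right)} = 2 - \frac{B}{4} - \frac{B^{2}}{4}$ ($v{\left(B \right)} = 2 - \frac{B + B B}{4} = 2 - \frac{B + B^{2}}{4} = 2 - \left(\frac{B}{4} + \frac{B^{2}}{4}\right) = 2 - \frac{B}{4} - \frac{B^{2}}{4}$)
$q = 224939$ ($q = \frac{\left(-143\right) \left(-143\right) 88}{8} = \frac{20449 \cdot 88}{8} = \frac{1}{8} \cdot 1799512 = 224939$)
$\sqrt{q + v{\left(\frac{1}{\left(-101 - 296\right) + G{\left(23 \right)}} \right)}} = \sqrt{224939 - \left(-2 + \frac{1}{4 \left(\left(-101 - 296\right) + 3\right)} + \frac{1}{4 \left(\left(-101 - 296\right) + 3\right)^{2}}\right)} = \sqrt{224939 - \left(-2 + \frac{1}{4 \left(-397 + 3\right)} + \frac{1}{4 \left(-397 + 3\right)^{2}}\right)} = \sqrt{224939 - \left(-2 - \frac{1}{1576} + \frac{1}{620944}\right)} = \sqrt{224939 - \left(- \frac{3153}{1576} + \frac{1}{620944}\right)} = \sqrt{224939 + \left(2 + \frac{1}{1576} - \frac{1}{620944}\right)} = \sqrt{224939 + \frac{1242281}{620944}} = \sqrt{\frac{139675764697}{620944}} = \frac{\sqrt{139675764697}}{788}$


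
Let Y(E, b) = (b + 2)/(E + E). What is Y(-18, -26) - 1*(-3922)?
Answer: 11768/3 ≈ 3922.7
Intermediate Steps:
Y(E, b) = (2 + b)/(2*E) (Y(E, b) = (2 + b)/((2*E)) = (2 + b)*(1/(2*E)) = (2 + b)/(2*E))
Y(-18, -26) - 1*(-3922) = (½)*(2 - 26)/(-18) - 1*(-3922) = (½)*(-1/18)*(-24) + 3922 = ⅔ + 3922 = 11768/3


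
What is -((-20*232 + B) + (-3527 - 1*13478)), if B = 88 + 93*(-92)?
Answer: 30113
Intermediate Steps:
B = -8468 (B = 88 - 8556 = -8468)
-((-20*232 + B) + (-3527 - 1*13478)) = -((-20*232 - 8468) + (-3527 - 1*13478)) = -((-4640 - 8468) + (-3527 - 13478)) = -(-13108 - 17005) = -1*(-30113) = 30113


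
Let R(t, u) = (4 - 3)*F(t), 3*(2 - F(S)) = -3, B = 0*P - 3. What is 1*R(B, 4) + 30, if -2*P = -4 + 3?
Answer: 33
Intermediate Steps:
P = 1/2 (P = -(-4 + 3)/2 = -1/2*(-1) = 1/2 ≈ 0.50000)
B = -3 (B = 0*(1/2) - 3 = 0 - 3 = -3)
F(S) = 3 (F(S) = 2 - 1/3*(-3) = 2 + 1 = 3)
R(t, u) = 3 (R(t, u) = (4 - 3)*3 = 1*3 = 3)
1*R(B, 4) + 30 = 1*3 + 30 = 3 + 30 = 33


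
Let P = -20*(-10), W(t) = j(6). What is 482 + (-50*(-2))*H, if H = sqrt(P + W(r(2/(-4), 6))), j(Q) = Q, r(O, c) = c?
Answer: 482 + 100*sqrt(206) ≈ 1917.3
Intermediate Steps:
W(t) = 6
P = 200
H = sqrt(206) (H = sqrt(200 + 6) = sqrt(206) ≈ 14.353)
482 + (-50*(-2))*H = 482 + (-50*(-2))*sqrt(206) = 482 + 100*sqrt(206)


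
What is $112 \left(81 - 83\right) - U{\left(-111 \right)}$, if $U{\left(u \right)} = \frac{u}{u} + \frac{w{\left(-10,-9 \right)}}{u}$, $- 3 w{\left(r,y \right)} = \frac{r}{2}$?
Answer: $- \frac{74920}{333} \approx -224.98$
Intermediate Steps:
$w{\left(r,y \right)} = - \frac{r}{6}$ ($w{\left(r,y \right)} = - \frac{r \frac{1}{2}}{3} = - \frac{\frac{1}{2} r}{3} = - \frac{r}{6}$)
$U{\left(u \right)} = 1 + \frac{5}{3 u}$ ($U{\left(u \right)} = \frac{u}{u} + \frac{\left(- \frac{1}{6}\right) \left(-10\right)}{u} = 1 + \frac{5}{3 u}$)
$112 \left(81 - 83\right) - U{\left(-111 \right)} = 112 \left(81 - 83\right) - \frac{\frac{5}{3} - 111}{-111} = 112 \left(-2\right) - \left(- \frac{1}{111}\right) \left(- \frac{328}{3}\right) = -224 - \frac{328}{333} = - \frac{74920}{333}$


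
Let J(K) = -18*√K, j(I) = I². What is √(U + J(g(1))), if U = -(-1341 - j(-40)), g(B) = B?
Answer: √2923 ≈ 54.065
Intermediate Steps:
U = 2941 (U = -(-1341 - 1*(-40)²) = -(-1341 - 1*1600) = -(-1341 - 1600) = -1*(-2941) = 2941)
√(U + J(g(1))) = √(2941 - 18*√1) = √(2941 - 18*1) = √(2941 - 18) = √2923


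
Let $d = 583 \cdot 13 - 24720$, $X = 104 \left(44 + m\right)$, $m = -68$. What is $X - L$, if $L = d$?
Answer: $14645$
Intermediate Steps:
$X = -2496$ ($X = 104 \left(44 - 68\right) = 104 \left(-24\right) = -2496$)
$d = -17141$ ($d = 7579 - 24720 = -17141$)
$L = -17141$
$X - L = -2496 - -17141 = -2496 + 17141 = 14645$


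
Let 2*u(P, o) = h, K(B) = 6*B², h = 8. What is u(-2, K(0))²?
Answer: 16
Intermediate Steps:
u(P, o) = 4 (u(P, o) = (½)*8 = 4)
u(-2, K(0))² = 4² = 16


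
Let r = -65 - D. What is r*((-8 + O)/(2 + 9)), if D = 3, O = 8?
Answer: 0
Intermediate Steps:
r = -68 (r = -65 - 1*3 = -65 - 3 = -68)
r*((-8 + O)/(2 + 9)) = -68*(-8 + 8)/(2 + 9) = -0/11 = -68*0 = 0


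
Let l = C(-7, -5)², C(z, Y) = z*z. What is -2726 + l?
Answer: -325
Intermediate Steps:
C(z, Y) = z²
l = 2401 (l = ((-7)²)² = 49² = 2401)
-2726 + l = -2726 + 2401 = -325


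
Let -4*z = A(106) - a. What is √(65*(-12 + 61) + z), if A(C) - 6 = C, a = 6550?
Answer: √19178/2 ≈ 69.242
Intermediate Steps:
A(C) = 6 + C
z = 3219/2 (z = -((6 + 106) - 1*6550)/4 = -(112 - 6550)/4 = -¼*(-6438) = 3219/2 ≈ 1609.5)
√(65*(-12 + 61) + z) = √(65*(-12 + 61) + 3219/2) = √(65*49 + 3219/2) = √(3185 + 3219/2) = √(9589/2) = √19178/2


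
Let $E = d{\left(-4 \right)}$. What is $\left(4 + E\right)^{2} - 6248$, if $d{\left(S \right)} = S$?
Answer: $-6248$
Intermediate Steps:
$E = -4$
$\left(4 + E\right)^{2} - 6248 = \left(4 - 4\right)^{2} - 6248 = 0^{2} - 6248 = 0 - 6248 = -6248$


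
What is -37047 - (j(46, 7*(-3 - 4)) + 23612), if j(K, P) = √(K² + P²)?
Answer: -60659 - √4517 ≈ -60726.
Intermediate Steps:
-37047 - (j(46, 7*(-3 - 4)) + 23612) = -37047 - (√(46² + (7*(-3 - 4))²) + 23612) = -37047 - (√(2116 + (7*(-7))²) + 23612) = -37047 - (√(2116 + (-49)²) + 23612) = -37047 - (√(2116 + 2401) + 23612) = -37047 - (√4517 + 23612) = -37047 - (23612 + √4517) = -37047 + (-23612 - √4517) = -60659 - √4517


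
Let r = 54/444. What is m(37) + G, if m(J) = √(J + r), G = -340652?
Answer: -340652 + √203278/74 ≈ -3.4065e+5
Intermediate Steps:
r = 9/74 (r = 54*(1/444) = 9/74 ≈ 0.12162)
m(J) = √(9/74 + J) (m(J) = √(J + 9/74) = √(9/74 + J))
m(37) + G = √(666 + 5476*37)/74 - 340652 = √(666 + 202612)/74 - 340652 = √203278/74 - 340652 = -340652 + √203278/74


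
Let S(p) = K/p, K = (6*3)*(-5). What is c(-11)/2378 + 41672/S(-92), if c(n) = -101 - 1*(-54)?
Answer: 4558414621/107010 ≈ 42598.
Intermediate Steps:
c(n) = -47 (c(n) = -101 + 54 = -47)
K = -90 (K = 18*(-5) = -90)
S(p) = -90/p
c(-11)/2378 + 41672/S(-92) = -47/2378 + 41672/((-90/(-92))) = -47*1/2378 + 41672/((-90*(-1/92))) = -47/2378 + 41672/(45/46) = -47/2378 + 41672*(46/45) = -47/2378 + 1916912/45 = 4558414621/107010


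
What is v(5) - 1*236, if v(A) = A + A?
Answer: -226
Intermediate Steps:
v(A) = 2*A
v(5) - 1*236 = 2*5 - 1*236 = 10 - 236 = -226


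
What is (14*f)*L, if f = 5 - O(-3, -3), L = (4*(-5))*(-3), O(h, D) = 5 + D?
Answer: 2520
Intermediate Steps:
L = 60 (L = -20*(-3) = 60)
f = 3 (f = 5 - (5 - 3) = 5 - 1*2 = 5 - 2 = 3)
(14*f)*L = (14*3)*60 = 42*60 = 2520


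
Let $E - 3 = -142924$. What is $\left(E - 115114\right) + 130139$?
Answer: $-127896$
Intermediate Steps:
$E = -142921$ ($E = 3 - 142924 = -142921$)
$\left(E - 115114\right) + 130139 = \left(-142921 - 115114\right) + 130139 = -258035 + 130139 = -127896$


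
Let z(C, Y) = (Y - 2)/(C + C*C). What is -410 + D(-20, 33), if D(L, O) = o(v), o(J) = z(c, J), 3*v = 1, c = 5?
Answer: -7381/18 ≈ -410.06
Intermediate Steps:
v = ⅓ (v = (⅓)*1 = ⅓ ≈ 0.33333)
z(C, Y) = (-2 + Y)/(C + C²)
o(J) = -1/15 + J/30 (o(J) = (-2 + J)/(5*(1 + 5)) = (⅕)*(-2 + J)/6 = (⅕)*(⅙)*(-2 + J) = -1/15 + J/30)
D(L, O) = -1/18 (D(L, O) = -1/15 + (1/30)*(⅓) = -1/15 + 1/90 = -1/18)
-410 + D(-20, 33) = -410 - 1/18 = -7381/18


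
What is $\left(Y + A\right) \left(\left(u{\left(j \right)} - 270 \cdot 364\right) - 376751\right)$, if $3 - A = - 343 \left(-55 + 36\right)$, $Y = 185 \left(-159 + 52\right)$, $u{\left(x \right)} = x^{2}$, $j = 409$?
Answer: $8096594750$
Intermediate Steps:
$Y = -19795$ ($Y = 185 \left(-107\right) = -19795$)
$A = -6514$ ($A = 3 - - 343 \left(-55 + 36\right) = 3 - \left(-343\right) \left(-19\right) = 3 - 6517 = -6514$)
$\left(Y + A\right) \left(\left(u{\left(j \right)} - 270 \cdot 364\right) - 376751\right) = \left(-19795 - 6514\right) \left(\left(409^{2} - 270 \cdot 364\right) - 376751\right) = - 26309 \left(\left(167281 - 98280\right) - 376751\right) = - 26309 \left(69001 - 376751\right) = \left(-26309\right) \left(-307750\right) = 8096594750$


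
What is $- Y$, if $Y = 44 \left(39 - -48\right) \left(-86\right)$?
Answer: $329208$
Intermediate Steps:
$Y = -329208$ ($Y = 44 \left(39 + 48\right) \left(-86\right) = 44 \cdot 87 \left(-86\right) = 3828 \left(-86\right) = -329208$)
$- Y = \left(-1\right) \left(-329208\right) = 329208$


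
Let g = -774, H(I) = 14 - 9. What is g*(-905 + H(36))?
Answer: 696600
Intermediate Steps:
H(I) = 5
g*(-905 + H(36)) = -774*(-905 + 5) = -774*(-900) = 696600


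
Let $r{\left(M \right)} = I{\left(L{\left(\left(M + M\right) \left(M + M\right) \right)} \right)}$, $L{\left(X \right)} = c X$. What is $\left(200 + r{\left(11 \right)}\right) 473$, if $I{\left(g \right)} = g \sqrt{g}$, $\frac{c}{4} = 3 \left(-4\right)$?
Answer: $94600 - 967008768 i \sqrt{3} \approx 94600.0 - 1.6749 \cdot 10^{9} i$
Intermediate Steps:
$c = -48$ ($c = 4 \cdot 3 \left(-4\right) = 4 \left(-12\right) = -48$)
$L{\left(X \right)} = - 48 X$
$I{\left(g \right)} = g^{\frac{3}{2}}$
$r{\left(M \right)} = 1536 \sqrt{3} \left(- M^{2}\right)^{\frac{3}{2}}$ ($r{\left(M \right)} = \left(- 48 \left(M + M\right) \left(M + M\right)\right)^{\frac{3}{2}} = \left(- 48 \cdot 2 M 2 M\right)^{\frac{3}{2}} = \left(- 48 \cdot 4 M^{2}\right)^{\frac{3}{2}} = \left(- 192 M^{2}\right)^{\frac{3}{2}} = 1536 \sqrt{3} \left(- M^{2}\right)^{\frac{3}{2}}$)
$\left(200 + r{\left(11 \right)}\right) 473 = \left(200 + 1536 \sqrt{3} \left(- 11^{2}\right)^{\frac{3}{2}}\right) 473 = \left(200 + 1536 \sqrt{3} \left(\left(-1\right) 121\right)^{\frac{3}{2}}\right) 473 = \left(200 + 1536 \sqrt{3} \left(-121\right)^{\frac{3}{2}}\right) 473 = \left(200 + 1536 \sqrt{3} \left(- 1331 i\right)\right) 473 = \left(200 - 2044416 i \sqrt{3}\right) 473 = 94600 - 967008768 i \sqrt{3}$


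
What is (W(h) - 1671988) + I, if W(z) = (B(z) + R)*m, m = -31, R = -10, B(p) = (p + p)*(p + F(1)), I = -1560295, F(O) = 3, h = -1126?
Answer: -81630849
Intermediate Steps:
B(p) = 2*p*(3 + p) (B(p) = (p + p)*(p + 3) = (2*p)*(3 + p) = 2*p*(3 + p))
W(z) = 310 - 62*z*(3 + z) (W(z) = (2*z*(3 + z) - 10)*(-31) = (-10 + 2*z*(3 + z))*(-31) = 310 - 62*z*(3 + z))
(W(h) - 1671988) + I = ((310 - 62*(-1126)*(3 - 1126)) - 1671988) - 1560295 = ((310 - 62*(-1126)*(-1123)) - 1671988) - 1560295 = ((310 - 78398876) - 1671988) - 1560295 = (-78398566 - 1671988) - 1560295 = -80070554 - 1560295 = -81630849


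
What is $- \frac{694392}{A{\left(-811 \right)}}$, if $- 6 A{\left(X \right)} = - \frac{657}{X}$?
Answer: $\frac{375434608}{73} \approx 5.1429 \cdot 10^{6}$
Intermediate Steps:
$A{\left(X \right)} = \frac{219}{2 X}$ ($A{\left(X \right)} = - \frac{\left(-657\right) \frac{1}{X}}{6} = \frac{219}{2 X}$)
$- \frac{694392}{A{\left(-811 \right)}} = - \frac{694392}{\frac{219}{2} \frac{1}{-811}} = - \frac{694392}{\frac{219}{2} \left(- \frac{1}{811}\right)} = - \frac{694392}{- \frac{219}{1622}} = \left(-694392\right) \left(- \frac{1622}{219}\right) = \frac{375434608}{73}$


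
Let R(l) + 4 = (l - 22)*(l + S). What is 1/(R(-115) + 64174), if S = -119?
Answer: 1/96228 ≈ 1.0392e-5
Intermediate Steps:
R(l) = -4 + (-119 + l)*(-22 + l) (R(l) = -4 + (l - 22)*(l - 119) = -4 + (-22 + l)*(-119 + l) = -4 + (-119 + l)*(-22 + l))
1/(R(-115) + 64174) = 1/((2614 + (-115)**2 - 141*(-115)) + 64174) = 1/((2614 + 13225 + 16215) + 64174) = 1/(32054 + 64174) = 1/96228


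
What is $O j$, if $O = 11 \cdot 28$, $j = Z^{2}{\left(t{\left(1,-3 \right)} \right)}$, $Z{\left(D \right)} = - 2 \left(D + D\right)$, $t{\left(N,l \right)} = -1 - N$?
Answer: $19712$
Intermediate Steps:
$Z{\left(D \right)} = - 4 D$ ($Z{\left(D \right)} = - 2 \cdot 2 D = - 4 D$)
$j = 64$ ($j = \left(- 4 \left(-1 - 1\right)\right)^{2} = \left(\left(-4\right) \left(-2\right)\right)^{2} = 8^{2} = 64$)
$O = 308$
$O j = 308 \cdot 64 = 19712$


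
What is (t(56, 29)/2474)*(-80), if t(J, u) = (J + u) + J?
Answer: -5640/1237 ≈ -4.5594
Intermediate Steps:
t(J, u) = u + 2*J
(t(56, 29)/2474)*(-80) = ((29 + 2*56)/2474)*(-80) = ((29 + 112)*(1/2474))*(-80) = (141*(1/2474))*(-80) = (141/2474)*(-80) = -5640/1237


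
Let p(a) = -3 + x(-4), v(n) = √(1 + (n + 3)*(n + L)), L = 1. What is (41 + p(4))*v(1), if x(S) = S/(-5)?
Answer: 582/5 ≈ 116.40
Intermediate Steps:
x(S) = -S/5 (x(S) = S*(-⅕) = -S/5)
v(n) = √(1 + (1 + n)*(3 + n)) (v(n) = √(1 + (n + 3)*(n + 1)) = √(1 + (3 + n)*(1 + n)) = √(1 + (1 + n)*(3 + n)))
p(a) = -11/5 (p(a) = -3 - ⅕*(-4) = -3 + ⅘ = -11/5)
(41 + p(4))*v(1) = (41 - 11/5)*√(4 + 1² + 4*1) = 194*√(4 + 1 + 4)/5 = 194*√9/5 = (194/5)*3 = 582/5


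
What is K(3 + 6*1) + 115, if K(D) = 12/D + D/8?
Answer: 2819/24 ≈ 117.46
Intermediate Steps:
K(D) = 12/D + D/8 (K(D) = 12/D + D*(⅛) = 12/D + D/8)
K(3 + 6*1) + 115 = (12/(3 + 6*1) + (3 + 6*1)/8) + 115 = (12/(3 + 6) + (3 + 6)/8) + 115 = (12/9 + (⅛)*9) + 115 = (12*(⅑) + 9/8) + 115 = (4/3 + 9/8) + 115 = 59/24 + 115 = 2819/24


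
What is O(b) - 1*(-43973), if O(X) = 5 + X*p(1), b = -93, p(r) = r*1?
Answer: 43885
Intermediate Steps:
p(r) = r
O(X) = 5 + X (O(X) = 5 + X*1 = 5 + X)
O(b) - 1*(-43973) = (5 - 93) - 1*(-43973) = -88 + 43973 = 43885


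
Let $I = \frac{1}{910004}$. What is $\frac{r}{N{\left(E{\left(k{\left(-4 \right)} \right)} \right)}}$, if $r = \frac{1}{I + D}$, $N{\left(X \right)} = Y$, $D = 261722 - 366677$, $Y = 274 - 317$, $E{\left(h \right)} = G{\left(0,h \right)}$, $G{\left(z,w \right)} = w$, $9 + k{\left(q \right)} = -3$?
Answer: $\frac{910004}{4106907202217} \approx 2.2158 \cdot 10^{-7}$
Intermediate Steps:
$k{\left(q \right)} = -12$ ($k{\left(q \right)} = -9 - 3 = -12$)
$E{\left(h \right)} = h$
$I = \frac{1}{910004} \approx 1.0989 \cdot 10^{-6}$
$Y = -43$ ($Y = 274 - 317 = -43$)
$D = -104955$
$N{\left(X \right)} = -43$
$r = - \frac{910004}{95509469819}$ ($r = \frac{1}{\frac{1}{910004} - 104955} = \frac{1}{- \frac{95509469819}{910004}} = - \frac{910004}{95509469819} \approx -9.5279 \cdot 10^{-6}$)
$\frac{r}{N{\left(E{\left(k{\left(-4 \right)} \right)} \right)}} = - \frac{910004}{95509469819 \left(-43\right)} = \left(- \frac{910004}{95509469819}\right) \left(- \frac{1}{43}\right) = \frac{910004}{4106907202217}$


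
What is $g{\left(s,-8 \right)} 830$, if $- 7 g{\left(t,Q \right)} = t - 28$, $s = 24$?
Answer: $\frac{3320}{7} \approx 474.29$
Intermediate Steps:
$g{\left(t,Q \right)} = 4 - \frac{t}{7}$ ($g{\left(t,Q \right)} = - \frac{t - 28}{7} = - \frac{-28 + t}{7} = 4 - \frac{t}{7}$)
$g{\left(s,-8 \right)} 830 = \left(4 - \frac{24}{7}\right) 830 = \frac{4}{7} \cdot 830 = \frac{3320}{7}$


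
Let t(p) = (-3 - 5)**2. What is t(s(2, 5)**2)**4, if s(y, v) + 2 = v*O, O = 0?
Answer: 16777216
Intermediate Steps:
s(y, v) = -2 (s(y, v) = -2 + v*0 = -2 + 0 = -2)
t(p) = 64 (t(p) = (-8)**2 = 64)
t(s(2, 5)**2)**4 = 64**4 = 16777216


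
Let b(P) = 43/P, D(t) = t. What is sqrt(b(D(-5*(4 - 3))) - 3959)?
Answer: I*sqrt(99190)/5 ≈ 62.989*I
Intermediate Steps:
sqrt(b(D(-5*(4 - 3))) - 3959) = sqrt(43/((-5*(4 - 3))) - 3959) = sqrt(43/((-5*1)) - 3959) = sqrt(43/(-5) - 3959) = sqrt(43*(-1/5) - 3959) = sqrt(-43/5 - 3959) = sqrt(-19838/5) = I*sqrt(99190)/5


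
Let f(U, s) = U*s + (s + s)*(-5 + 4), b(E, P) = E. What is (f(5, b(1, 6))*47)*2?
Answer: 282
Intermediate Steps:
f(U, s) = -2*s + U*s (f(U, s) = U*s + (2*s)*(-1) = U*s - 2*s = -2*s + U*s)
(f(5, b(1, 6))*47)*2 = ((1*(-2 + 5))*47)*2 = ((1*3)*47)*2 = (3*47)*2 = 141*2 = 282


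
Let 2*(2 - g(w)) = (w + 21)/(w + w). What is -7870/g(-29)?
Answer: -114115/28 ≈ -4075.5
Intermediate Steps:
g(w) = 2 - (21 + w)/(4*w) (g(w) = 2 - (w + 21)/(2*(w + w)) = 2 - (21 + w)/(2*(2*w)) = 2 - (21 + w)*1/(2*w)/2 = 2 - (21 + w)/(4*w))
-7870/g(-29) = -7870*(-116/(7*(-3 - 29))) = -7870/((7/4)*(-1/29)*(-32)) = -7870/56/29 = -7870*29/56 = -114115/28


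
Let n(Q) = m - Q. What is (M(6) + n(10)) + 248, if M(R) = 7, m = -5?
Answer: 240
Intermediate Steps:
n(Q) = -5 - Q
(M(6) + n(10)) + 248 = (7 + (-5 - 1*10)) + 248 = (7 + (-5 - 10)) + 248 = (7 - 15) + 248 = -8 + 248 = 240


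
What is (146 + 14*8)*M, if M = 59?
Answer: 15222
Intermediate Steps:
(146 + 14*8)*M = (146 + 14*8)*59 = (146 + 112)*59 = 258*59 = 15222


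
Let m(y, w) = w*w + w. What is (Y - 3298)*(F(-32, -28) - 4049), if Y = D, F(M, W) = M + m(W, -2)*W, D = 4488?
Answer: -4923030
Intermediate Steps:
m(y, w) = w + w² (m(y, w) = w² + w = w + w²)
F(M, W) = M + 2*W (F(M, W) = M + (-2*(1 - 2))*W = M + (-2*(-1))*W = M + 2*W)
Y = 4488
(Y - 3298)*(F(-32, -28) - 4049) = (4488 - 3298)*((-32 + 2*(-28)) - 4049) = 1190*((-32 - 56) - 4049) = 1190*(-88 - 4049) = 1190*(-4137) = -4923030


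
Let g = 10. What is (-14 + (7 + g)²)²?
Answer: 75625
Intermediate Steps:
(-14 + (7 + g)²)² = (-14 + (7 + 10)²)² = (-14 + 17²)² = (-14 + 289)² = 275² = 75625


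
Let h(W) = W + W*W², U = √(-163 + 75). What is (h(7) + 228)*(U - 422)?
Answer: -243916 + 1156*I*√22 ≈ -2.4392e+5 + 5422.1*I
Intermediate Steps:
U = 2*I*√22 (U = √(-88) = 2*I*√22 ≈ 9.3808*I)
h(W) = W + W³
(h(7) + 228)*(U - 422) = ((7 + 7³) + 228)*(2*I*√22 - 422) = ((7 + 343) + 228)*(-422 + 2*I*√22) = (350 + 228)*(-422 + 2*I*√22) = 578*(-422 + 2*I*√22) = -243916 + 1156*I*√22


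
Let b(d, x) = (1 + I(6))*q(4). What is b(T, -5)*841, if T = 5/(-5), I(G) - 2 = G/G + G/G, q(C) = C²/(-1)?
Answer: -67280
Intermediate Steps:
q(C) = -C²
I(G) = 4 (I(G) = 2 + (G/G + G/G) = 2 + (1 + 1) = 2 + 2 = 4)
T = -1 (T = 5*(-⅕) = -1)
b(d, x) = -80 (b(d, x) = (1 + 4)*(-1*4²) = 5*(-1*16) = 5*(-16) = -80)
b(T, -5)*841 = -80*841 = -67280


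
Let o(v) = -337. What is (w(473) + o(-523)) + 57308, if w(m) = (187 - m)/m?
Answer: 2449727/43 ≈ 56970.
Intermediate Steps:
w(m) = (187 - m)/m
(w(473) + o(-523)) + 57308 = ((187 - 1*473)/473 - 337) + 57308 = ((187 - 473)/473 - 337) + 57308 = ((1/473)*(-286) - 337) + 57308 = (-26/43 - 337) + 57308 = -14517/43 + 57308 = 2449727/43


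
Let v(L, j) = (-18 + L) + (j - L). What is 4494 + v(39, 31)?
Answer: 4507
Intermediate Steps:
v(L, j) = -18 + j
4494 + v(39, 31) = 4494 + (-18 + 31) = 4494 + 13 = 4507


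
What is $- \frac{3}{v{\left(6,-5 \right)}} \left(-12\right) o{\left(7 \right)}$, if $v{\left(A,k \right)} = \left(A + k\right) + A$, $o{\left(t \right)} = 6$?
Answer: $\frac{216}{7} \approx 30.857$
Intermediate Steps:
$v{\left(A,k \right)} = k + 2 A$
$- \frac{3}{v{\left(6,-5 \right)}} \left(-12\right) o{\left(7 \right)} = - \frac{3}{-5 + 2 \cdot 6} \left(-12\right) 6 = - \frac{3}{-5 + 12} \left(-12\right) 6 = - \frac{3}{7} \left(-12\right) 6 = \left(-3\right) \frac{1}{7} \left(-12\right) 6 = \left(- \frac{3}{7}\right) \left(-12\right) 6 = \frac{36}{7} \cdot 6 = \frac{216}{7}$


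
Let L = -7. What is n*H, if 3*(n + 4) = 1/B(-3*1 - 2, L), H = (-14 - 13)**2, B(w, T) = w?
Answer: -14823/5 ≈ -2964.6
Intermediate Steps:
H = 729 (H = (-27)**2 = 729)
n = -61/15 (n = -4 + 1/(3*(-3*1 - 2)) = -4 + 1/(3*(-3 - 2)) = -4 + (1/3)/(-5) = -4 + (1/3)*(-1/5) = -4 - 1/15 = -61/15 ≈ -4.0667)
n*H = -61/15*729 = -14823/5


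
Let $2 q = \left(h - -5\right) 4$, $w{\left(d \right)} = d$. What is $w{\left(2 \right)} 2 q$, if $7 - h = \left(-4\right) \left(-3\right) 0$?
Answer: $96$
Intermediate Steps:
$h = 7$ ($h = 7 - \left(-4\right) \left(-3\right) 0 = 7 - 12 \cdot 0 = 7 - 0 = 7 + 0 = 7$)
$q = 24$ ($q = \frac{\left(7 - -5\right) 4}{2} = \frac{\left(7 + 5\right) 4}{2} = \frac{12 \cdot 4}{2} = \frac{1}{2} \cdot 48 = 24$)
$w{\left(2 \right)} 2 q = 2 \cdot 2 \cdot 24 = 4 \cdot 24 = 96$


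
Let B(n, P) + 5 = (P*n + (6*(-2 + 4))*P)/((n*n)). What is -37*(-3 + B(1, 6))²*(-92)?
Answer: 16679600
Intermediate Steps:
B(n, P) = -5 + (12*P + P*n)/n² (B(n, P) = -5 + (P*n + (6*(-2 + 4))*P)/((n*n)) = -5 + (P*n + (6*2)*P)/(n²) = -5 + (P*n + 12*P)/n² = -5 + (12*P + P*n)/n²)
-37*(-3 + B(1, 6))²*(-92) = -37*(-3 + (-5 + 6/1 + 12*6/1²))²*(-92) = -37*(-3 + (-5 + 6*1 + 12*6*1))²*(-92) = -37*(-3 + (-5 + 6 + 72))²*(-92) = -37*(-3 + 73)²*(-92) = -37*70²*(-92) = -37*4900*(-92) = -181300*(-92) = 16679600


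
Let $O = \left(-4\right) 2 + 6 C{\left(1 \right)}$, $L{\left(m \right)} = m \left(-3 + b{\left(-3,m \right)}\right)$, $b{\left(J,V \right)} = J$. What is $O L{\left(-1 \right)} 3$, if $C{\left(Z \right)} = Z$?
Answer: $-36$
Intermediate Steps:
$L{\left(m \right)} = - 6 m$ ($L{\left(m \right)} = m \left(-3 - 3\right) = m \left(-6\right) = - 6 m$)
$O = -2$ ($O = \left(-4\right) 2 + 6 \cdot 1 = -8 + 6 = -2$)
$O L{\left(-1 \right)} 3 = - 2 \left(\left(-6\right) \left(-1\right)\right) 3 = \left(-2\right) 6 \cdot 3 = \left(-12\right) 3 = -36$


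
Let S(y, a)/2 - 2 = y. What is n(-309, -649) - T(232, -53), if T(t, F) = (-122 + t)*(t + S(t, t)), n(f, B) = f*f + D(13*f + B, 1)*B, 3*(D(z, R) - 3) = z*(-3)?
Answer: -3011700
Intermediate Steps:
D(z, R) = 3 - z (D(z, R) = 3 + (z*(-3))/3 = 3 + (-3*z)/3 = 3 - z)
S(y, a) = 4 + 2*y
n(f, B) = f² + B*(3 - B - 13*f) (n(f, B) = f*f + (3 - (13*f + B))*B = f² + (3 - (B + 13*f))*B = f² + (3 + (-B - 13*f))*B = f² + (3 - B - 13*f)*B = f² + B*(3 - B - 13*f))
T(t, F) = (-122 + t)*(4 + 3*t) (T(t, F) = (-122 + t)*(t + (4 + 2*t)) = (-122 + t)*(4 + 3*t))
n(-309, -649) - T(232, -53) = ((-309)² - 1*(-649)*(-3 - 649 + 13*(-309))) - (-488 - 362*232 + 3*232²) = (95481 - 1*(-649)*(-3 - 649 - 4017)) - (-488 - 83984 + 3*53824) = (95481 - 1*(-649)*(-4669)) - (-488 - 83984 + 161472) = (95481 - 3030181) - 1*77000 = -2934700 - 77000 = -3011700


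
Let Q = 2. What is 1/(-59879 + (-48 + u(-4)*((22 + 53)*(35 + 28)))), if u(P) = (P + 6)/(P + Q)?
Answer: -1/64652 ≈ -1.5467e-5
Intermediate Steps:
u(P) = (6 + P)/(2 + P) (u(P) = (P + 6)/(P + 2) = (6 + P)/(2 + P))
1/(-59879 + (-48 + u(-4)*((22 + 53)*(35 + 28)))) = 1/(-59879 + (-48 + ((6 - 4)/(2 - 4))*((22 + 53)*(35 + 28)))) = 1/(-59879 + (-48 + (2/(-2))*(75*63))) = 1/(-59879 + (-48 - 1/2*2*4725)) = 1/(-59879 + (-48 - 1*4725)) = 1/(-59879 + (-48 - 4725)) = 1/(-59879 - 4773) = 1/(-64652) = -1/64652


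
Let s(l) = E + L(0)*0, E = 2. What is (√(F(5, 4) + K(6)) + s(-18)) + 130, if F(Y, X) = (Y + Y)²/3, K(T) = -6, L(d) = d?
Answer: 132 + √246/3 ≈ 137.23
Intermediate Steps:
s(l) = 2 (s(l) = 2 + 0*0 = 2 + 0 = 2)
F(Y, X) = 4*Y²/3 (F(Y, X) = (2*Y)²*(⅓) = (4*Y²)*(⅓) = 4*Y²/3)
(√(F(5, 4) + K(6)) + s(-18)) + 130 = (√((4/3)*5² - 6) + 2) + 130 = (√((4/3)*25 - 6) + 2) + 130 = (√(100/3 - 6) + 2) + 130 = (√(82/3) + 2) + 130 = (√246/3 + 2) + 130 = (2 + √246/3) + 130 = 132 + √246/3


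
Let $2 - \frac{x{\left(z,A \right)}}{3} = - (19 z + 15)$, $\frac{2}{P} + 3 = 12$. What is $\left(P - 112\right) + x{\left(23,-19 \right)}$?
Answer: $\frac{11252}{9} \approx 1250.2$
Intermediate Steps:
$P = \frac{2}{9}$ ($P = \frac{2}{-3 + 12} = \frac{2}{9} \approx 0.22222$)
$x{\left(z,A \right)} = 51 + 57 z$ ($x{\left(z,A \right)} = 6 - 3 \left(- (19 z + 15)\right) = 6 - 3 \left(- (15 + 19 z)\right) = 6 - 3 \left(-15 - 19 z\right) = 6 + \left(45 + 57 z\right) = 51 + 57 z$)
$\left(P - 112\right) + x{\left(23,-19 \right)} = \left(\frac{2}{9} - 112\right) + \left(51 + 57 \cdot 23\right) = - \frac{1006}{9} + \left(51 + 1311\right) = - \frac{1006}{9} + 1362 = \frac{11252}{9}$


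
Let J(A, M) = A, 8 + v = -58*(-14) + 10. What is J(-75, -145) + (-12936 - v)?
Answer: -13825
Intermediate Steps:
v = 814 (v = -8 + (-58*(-14) + 10) = -8 + (812 + 10) = -8 + 822 = 814)
J(-75, -145) + (-12936 - v) = -75 + (-12936 - 1*814) = -75 + (-12936 - 814) = -75 - 13750 = -13825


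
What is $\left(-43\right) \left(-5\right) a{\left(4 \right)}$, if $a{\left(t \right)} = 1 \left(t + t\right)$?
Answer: $1720$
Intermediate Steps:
$a{\left(t \right)} = 2 t$ ($a{\left(t \right)} = 1 \cdot 2 t = 2 t$)
$\left(-43\right) \left(-5\right) a{\left(4 \right)} = \left(-43\right) \left(-5\right) 2 \cdot 4 = 215 \cdot 8 = 1720$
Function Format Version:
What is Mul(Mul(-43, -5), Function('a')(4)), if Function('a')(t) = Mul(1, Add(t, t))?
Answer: 1720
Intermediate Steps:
Function('a')(t) = Mul(2, t) (Function('a')(t) = Mul(1, Mul(2, t)) = Mul(2, t))
Mul(Mul(-43, -5), Function('a')(4)) = Mul(Mul(-43, -5), Mul(2, 4)) = Mul(215, 8) = 1720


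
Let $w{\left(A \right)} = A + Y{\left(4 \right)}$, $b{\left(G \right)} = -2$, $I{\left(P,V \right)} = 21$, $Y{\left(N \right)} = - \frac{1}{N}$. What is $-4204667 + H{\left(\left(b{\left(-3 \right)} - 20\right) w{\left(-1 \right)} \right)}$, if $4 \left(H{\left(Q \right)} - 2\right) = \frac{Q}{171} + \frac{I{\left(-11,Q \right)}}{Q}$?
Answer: $- \frac{316358977211}{75240} \approx -4.2047 \cdot 10^{6}$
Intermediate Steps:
$w{\left(A \right)} = - \frac{1}{4} + A$ ($w{\left(A \right)} = A - \frac{1}{4} = - \frac{1}{4} + A$)
$H{\left(Q \right)} = 2 + \frac{Q}{684} + \frac{21}{4 Q}$ ($H{\left(Q \right)} = 2 + \frac{\frac{Q}{171} + \frac{21}{Q}}{4} = 2 + \frac{\frac{21}{Q} + \frac{Q}{171}}{4} = 2 + \left(\frac{Q}{684} + \frac{21}{4 Q}\right) = 2 + \frac{Q}{684} + \frac{21}{4 Q}$)
$-4204667 + H{\left(\left(b{\left(-3 \right)} - 20\right) w{\left(-1 \right)} \right)} = -4204667 + \frac{3591 + \left(-2 - 20\right) \left(- \frac{1}{4} - 1\right) \left(1368 + \left(-2 - 20\right) \left(- \frac{1}{4} - 1\right)\right)}{684 \left(-2 - 20\right) \left(- \frac{1}{4} - 1\right)} = -4204667 + \frac{3591 + \left(-22\right) \left(- \frac{5}{4}\right) \left(1368 - - \frac{55}{2}\right)}{684 \left(\left(-22\right) \left(- \frac{5}{4}\right)\right)} = -4204667 + \frac{3591 + \frac{55 \left(1368 + \frac{55}{2}\right)}{2}}{684 \cdot \frac{55}{2}} = -4204667 + \frac{1}{684} \cdot \frac{2}{55} \left(3591 + \frac{55}{2} \cdot \frac{2791}{2}\right) = -4204667 + \frac{1}{684} \cdot \frac{2}{55} \left(3591 + \frac{153505}{4}\right) = -4204667 + \frac{1}{684} \cdot \frac{2}{55} \cdot \frac{167869}{4} = -4204667 + \frac{167869}{75240} = - \frac{316358977211}{75240}$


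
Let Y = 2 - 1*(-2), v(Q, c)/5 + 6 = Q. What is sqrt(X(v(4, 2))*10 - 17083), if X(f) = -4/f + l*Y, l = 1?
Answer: I*sqrt(17039) ≈ 130.53*I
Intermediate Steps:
v(Q, c) = -30 + 5*Q
Y = 4 (Y = 2 + 2 = 4)
X(f) = 4 - 4/f (X(f) = -4/f + 1*4 = -4/f + 4 = 4 - 4/f)
sqrt(X(v(4, 2))*10 - 17083) = sqrt((4 - 4/(-30 + 5*4))*10 - 17083) = sqrt((4 - 4/(-30 + 20))*10 - 17083) = sqrt((4 - 4/(-10))*10 - 17083) = sqrt((4 - 4*(-1/10))*10 - 17083) = sqrt((4 + 2/5)*10 - 17083) = sqrt((22/5)*10 - 17083) = sqrt(44 - 17083) = sqrt(-17039) = I*sqrt(17039)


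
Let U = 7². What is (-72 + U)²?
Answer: 529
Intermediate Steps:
U = 49
(-72 + U)² = (-72 + 49)² = (-23)² = 529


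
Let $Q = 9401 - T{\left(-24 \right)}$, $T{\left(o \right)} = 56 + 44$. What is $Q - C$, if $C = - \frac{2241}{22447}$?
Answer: $\frac{208781788}{22447} \approx 9301.1$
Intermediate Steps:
$T{\left(o \right)} = 100$
$C = - \frac{2241}{22447}$ ($C = \left(-2241\right) \frac{1}{22447} = - \frac{2241}{22447} \approx -0.099835$)
$Q = 9301$ ($Q = 9401 - 100 = 9301$)
$Q - C = 9301 - - \frac{2241}{22447} = 9301 + \frac{2241}{22447} = \frac{208781788}{22447}$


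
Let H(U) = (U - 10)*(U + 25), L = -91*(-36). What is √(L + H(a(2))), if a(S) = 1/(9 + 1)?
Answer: 3*√33639/10 ≈ 55.023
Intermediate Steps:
a(S) = ⅒ (a(S) = 1/10 = ⅒)
L = 3276
H(U) = (-10 + U)*(25 + U)
√(L + H(a(2))) = √(3276 + (-250 + (⅒)² + 15*(⅒))) = √(3276 + (-250 + 1/100 + 3/2)) = √(3276 - 24849/100) = √(302751/100) = 3*√33639/10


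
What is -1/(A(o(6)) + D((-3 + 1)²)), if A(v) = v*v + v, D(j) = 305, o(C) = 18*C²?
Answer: -1/420857 ≈ -2.3761e-6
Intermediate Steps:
A(v) = v + v² (A(v) = v² + v = v + v²)
-1/(A(o(6)) + D((-3 + 1)²)) = -1/((18*6²)*(1 + 18*6²) + 305) = -1/((18*36)*(1 + 18*36) + 305) = -1/(648*(1 + 648) + 305) = -1/(648*649 + 305) = -1/(420552 + 305) = -1/420857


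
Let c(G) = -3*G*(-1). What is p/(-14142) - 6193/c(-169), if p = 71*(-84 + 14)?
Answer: 5005622/398333 ≈ 12.566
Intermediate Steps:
c(G) = 3*G
p = -4970 (p = 71*(-70) = -4970)
p/(-14142) - 6193/c(-169) = -4970/(-14142) - 6193/(3*(-169)) = -4970*(-1/14142) - 6193/(-507) = 2485/7071 - 6193*(-1/507) = 2485/7071 + 6193/507 = 5005622/398333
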